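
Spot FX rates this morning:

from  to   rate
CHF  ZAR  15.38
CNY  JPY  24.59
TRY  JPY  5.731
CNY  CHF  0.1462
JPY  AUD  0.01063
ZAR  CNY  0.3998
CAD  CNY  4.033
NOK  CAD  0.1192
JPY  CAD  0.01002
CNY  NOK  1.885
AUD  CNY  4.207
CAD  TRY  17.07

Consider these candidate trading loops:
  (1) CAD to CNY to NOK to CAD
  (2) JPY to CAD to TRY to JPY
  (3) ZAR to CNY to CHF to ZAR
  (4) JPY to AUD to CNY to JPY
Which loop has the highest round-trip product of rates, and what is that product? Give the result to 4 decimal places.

1.0997

(1) 4.033 × 1.885 × 0.1192 = 0.90618
(2) 0.01002 × 17.07 × 5.731 = 0.98024
(3) 0.3998 × 0.1462 × 15.38 = 0.89897
(4) 0.01063 × 4.207 × 24.59 = 1.09967
Highest is cycle (4) at 1.0997 (>1, arbitrage).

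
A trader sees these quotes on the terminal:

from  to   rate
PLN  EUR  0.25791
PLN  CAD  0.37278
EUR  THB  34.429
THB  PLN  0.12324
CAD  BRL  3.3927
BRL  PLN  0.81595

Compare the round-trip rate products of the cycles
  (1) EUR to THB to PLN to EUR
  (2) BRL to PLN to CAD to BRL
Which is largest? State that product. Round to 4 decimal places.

(1) 34.429 × 0.12324 × 0.25791 = 1.09432
(2) 0.81595 × 0.37278 × 3.3927 = 1.03196
Highest is cycle (1) at 1.0943 (>1, arbitrage).

1.0943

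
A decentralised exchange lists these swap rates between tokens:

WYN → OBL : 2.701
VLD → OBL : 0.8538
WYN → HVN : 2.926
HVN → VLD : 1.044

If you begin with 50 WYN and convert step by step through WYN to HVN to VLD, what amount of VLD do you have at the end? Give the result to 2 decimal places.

152.74

50 WYN × 2.926 = 146.3 HVN
146.3 HVN × 1.044 = 152.7372 VLD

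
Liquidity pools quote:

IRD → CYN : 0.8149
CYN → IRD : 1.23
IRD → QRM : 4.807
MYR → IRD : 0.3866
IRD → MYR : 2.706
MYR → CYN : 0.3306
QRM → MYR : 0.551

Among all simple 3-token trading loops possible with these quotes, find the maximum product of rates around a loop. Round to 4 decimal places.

1.1004

IRD→MYR→CYN→IRD: 2.706 × 0.3306 × 1.23 = 1.10036
QRM→MYR→IRD→QRM: 0.551 × 0.3866 × 4.807 = 1.02397
Maximum is IRD→MYR→CYN→IRD at 1.1004; arbitrage exists.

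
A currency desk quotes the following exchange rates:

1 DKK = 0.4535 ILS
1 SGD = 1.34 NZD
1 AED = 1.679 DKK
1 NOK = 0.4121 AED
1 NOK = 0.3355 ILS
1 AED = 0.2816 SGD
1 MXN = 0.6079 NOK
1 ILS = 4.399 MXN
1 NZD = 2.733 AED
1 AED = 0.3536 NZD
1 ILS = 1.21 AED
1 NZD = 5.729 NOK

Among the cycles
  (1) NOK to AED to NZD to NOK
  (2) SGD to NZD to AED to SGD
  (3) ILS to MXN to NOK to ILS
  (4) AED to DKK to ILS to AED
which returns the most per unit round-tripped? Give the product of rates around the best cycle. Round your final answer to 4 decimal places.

1.0313

(1) 0.4121 × 0.3536 × 5.729 = 0.83482
(2) 1.34 × 2.733 × 0.2816 = 1.03128
(3) 4.399 × 0.6079 × 0.3355 = 0.89718
(4) 1.679 × 0.4535 × 1.21 = 0.92133
Highest is cycle (2) at 1.0313 (>1, arbitrage).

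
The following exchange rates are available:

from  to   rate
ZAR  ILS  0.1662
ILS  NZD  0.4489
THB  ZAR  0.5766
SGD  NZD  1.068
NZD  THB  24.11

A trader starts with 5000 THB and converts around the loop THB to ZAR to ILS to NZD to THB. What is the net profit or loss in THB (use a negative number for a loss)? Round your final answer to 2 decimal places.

5000 THB × 0.5766 = 2883 ZAR
2883 ZAR × 0.1662 = 479.1546 ILS
479.1546 ILS × 0.4489 = 215.09249994 NZD
215.09249994 NZD × 24.11 = 5185.8801735534 THB
Net change: 5185.8801735534 − 5000 = 185.8801735534 THB

185.88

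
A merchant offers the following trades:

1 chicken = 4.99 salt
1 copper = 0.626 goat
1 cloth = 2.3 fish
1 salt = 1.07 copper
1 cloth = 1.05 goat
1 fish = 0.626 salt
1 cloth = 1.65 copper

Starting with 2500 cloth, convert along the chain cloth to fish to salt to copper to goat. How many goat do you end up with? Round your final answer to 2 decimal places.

2500 cloth × 2.3 = 5750 fish
5750 fish × 0.626 = 3599.5 salt
3599.5 salt × 1.07 = 3851.465 copper
3851.465 copper × 0.626 = 2411.01709 goat

2411.02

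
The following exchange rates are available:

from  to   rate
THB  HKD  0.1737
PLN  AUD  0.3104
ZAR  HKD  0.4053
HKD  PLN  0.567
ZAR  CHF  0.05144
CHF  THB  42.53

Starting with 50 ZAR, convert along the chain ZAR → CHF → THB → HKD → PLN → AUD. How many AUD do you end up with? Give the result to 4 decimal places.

50 ZAR × 0.05144 = 2.572 CHF
2.572 CHF × 42.53 = 109.38716 THB
109.38716 THB × 0.1737 = 19.000549692 HKD
19.000549692 HKD × 0.567 = 10.773311675364 PLN
10.773311675364 PLN × 0.3104 = 3.3440359440329856 AUD

3.3440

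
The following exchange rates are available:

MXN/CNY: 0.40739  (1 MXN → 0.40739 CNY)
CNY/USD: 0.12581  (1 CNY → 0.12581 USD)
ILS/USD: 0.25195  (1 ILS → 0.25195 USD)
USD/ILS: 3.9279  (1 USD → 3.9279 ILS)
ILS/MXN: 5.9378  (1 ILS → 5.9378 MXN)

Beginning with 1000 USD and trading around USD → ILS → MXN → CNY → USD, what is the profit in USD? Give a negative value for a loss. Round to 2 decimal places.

195.40

1000 USD × 3.9279 = 3927.9 ILS
3927.9 ILS × 5.9378 = 23323.08462 MXN
23323.08462 MXN × 0.40739 = 9501.5914433418 CNY
9501.5914433418 CNY × 0.12581 = 1195.395219486831858 USD
Net change: 1195.395219486831858 − 1000 = 195.395219486831858 USD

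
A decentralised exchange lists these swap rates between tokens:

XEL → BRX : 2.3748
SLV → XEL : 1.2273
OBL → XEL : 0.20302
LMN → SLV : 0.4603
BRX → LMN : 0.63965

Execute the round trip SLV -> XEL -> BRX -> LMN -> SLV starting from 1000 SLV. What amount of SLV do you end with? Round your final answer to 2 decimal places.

858.15

1000 SLV × 1.2273 = 1227.3 XEL
1227.3 XEL × 2.3748 = 2914.59204 BRX
2914.59204 BRX × 0.63965 = 1864.318798386 LMN
1864.318798386 LMN × 0.4603 = 858.1459428970758 SLV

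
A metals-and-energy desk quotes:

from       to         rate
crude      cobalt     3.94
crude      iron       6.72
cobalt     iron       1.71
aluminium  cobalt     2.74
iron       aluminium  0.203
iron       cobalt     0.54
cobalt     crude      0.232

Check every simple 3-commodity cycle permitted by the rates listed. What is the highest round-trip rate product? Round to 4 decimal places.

0.9511

aluminium→cobalt→iron→aluminium: 2.74 × 1.71 × 0.203 = 0.95114
crude→iron→cobalt→crude: 6.72 × 0.54 × 0.232 = 0.84188
Maximum is aluminium→cobalt→iron→aluminium at 0.9511; no arbitrage — every cycle loses value.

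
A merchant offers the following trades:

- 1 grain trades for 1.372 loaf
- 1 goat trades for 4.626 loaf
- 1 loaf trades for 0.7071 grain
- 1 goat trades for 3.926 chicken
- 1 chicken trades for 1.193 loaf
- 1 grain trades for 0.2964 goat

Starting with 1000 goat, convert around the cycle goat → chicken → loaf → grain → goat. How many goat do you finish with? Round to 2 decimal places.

981.63

1000 goat × 3.926 = 3926 chicken
3926 chicken × 1.193 = 4683.718 loaf
4683.718 loaf × 0.7071 = 3311.8569978 grain
3311.8569978 grain × 0.2964 = 981.63441414792 goat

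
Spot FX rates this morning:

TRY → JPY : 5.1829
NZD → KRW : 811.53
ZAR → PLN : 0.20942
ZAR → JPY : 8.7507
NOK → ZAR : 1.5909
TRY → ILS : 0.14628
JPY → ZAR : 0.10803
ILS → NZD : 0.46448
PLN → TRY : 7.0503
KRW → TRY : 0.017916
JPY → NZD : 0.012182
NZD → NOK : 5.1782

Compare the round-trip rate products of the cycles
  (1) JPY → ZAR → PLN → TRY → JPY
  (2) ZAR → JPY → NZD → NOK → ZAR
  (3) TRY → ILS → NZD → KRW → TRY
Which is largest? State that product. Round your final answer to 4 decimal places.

0.9879

(1) 0.10803 × 0.20942 × 7.0503 × 5.1829 = 0.82669
(2) 8.7507 × 0.012182 × 5.1782 × 1.5909 = 0.87818
(3) 0.14628 × 0.46448 × 811.53 × 0.017916 = 0.98787
Highest is cycle (3) at 0.9879 (≤1, no arbitrage).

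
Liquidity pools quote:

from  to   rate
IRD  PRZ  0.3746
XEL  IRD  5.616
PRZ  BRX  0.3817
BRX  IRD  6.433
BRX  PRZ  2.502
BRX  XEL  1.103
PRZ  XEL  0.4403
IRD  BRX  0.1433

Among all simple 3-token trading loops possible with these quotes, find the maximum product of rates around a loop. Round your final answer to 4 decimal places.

XEL→IRD→PRZ→XEL: 5.616 × 0.3746 × 0.4403 = 0.92628
IRD→PRZ→BRX→IRD: 0.3746 × 0.3817 × 6.433 = 0.91982
XEL→IRD→BRX→XEL: 5.616 × 0.1433 × 1.103 = 0.88766
Maximum is XEL→IRD→PRZ→XEL at 0.9263; no arbitrage — every cycle loses value.

0.9263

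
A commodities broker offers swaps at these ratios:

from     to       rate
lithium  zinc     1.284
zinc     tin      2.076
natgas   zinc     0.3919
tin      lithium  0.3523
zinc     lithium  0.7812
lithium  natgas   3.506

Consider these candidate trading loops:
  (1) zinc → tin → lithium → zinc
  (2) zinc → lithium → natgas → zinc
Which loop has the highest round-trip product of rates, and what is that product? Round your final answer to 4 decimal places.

(1) 2.076 × 0.3523 × 1.284 = 0.93909
(2) 0.7812 × 3.506 × 0.3919 = 1.07337
Highest is cycle (2) at 1.0734 (>1, arbitrage).

1.0734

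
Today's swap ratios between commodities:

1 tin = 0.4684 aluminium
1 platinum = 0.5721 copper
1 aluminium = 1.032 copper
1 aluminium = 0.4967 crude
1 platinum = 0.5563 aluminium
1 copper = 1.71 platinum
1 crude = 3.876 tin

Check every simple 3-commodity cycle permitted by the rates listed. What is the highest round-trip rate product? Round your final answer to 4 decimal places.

platinum→aluminium→copper→platinum: 0.5563 × 1.032 × 1.71 = 0.98171
crude→tin→aluminium→crude: 3.876 × 0.4684 × 0.4967 = 0.90177
Maximum is platinum→aluminium→copper→platinum at 0.9817; no arbitrage — every cycle loses value.

0.9817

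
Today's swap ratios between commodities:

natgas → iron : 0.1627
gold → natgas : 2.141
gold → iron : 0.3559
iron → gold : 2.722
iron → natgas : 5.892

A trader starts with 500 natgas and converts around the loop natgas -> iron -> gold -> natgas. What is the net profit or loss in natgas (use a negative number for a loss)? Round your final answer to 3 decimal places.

-25.908

500 natgas × 0.1627 = 81.35 iron
81.35 iron × 2.722 = 221.4347 gold
221.4347 gold × 2.141 = 474.0916927 natgas
Net change: 474.0916927 − 500 = -25.9083073 natgas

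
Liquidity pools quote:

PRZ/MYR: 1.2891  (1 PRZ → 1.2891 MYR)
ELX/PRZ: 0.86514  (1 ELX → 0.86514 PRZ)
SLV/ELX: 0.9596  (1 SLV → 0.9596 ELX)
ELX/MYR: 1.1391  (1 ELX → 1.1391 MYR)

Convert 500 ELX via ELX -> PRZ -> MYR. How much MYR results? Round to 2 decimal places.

557.63

500 ELX × 0.86514 = 432.57 PRZ
432.57 PRZ × 1.2891 = 557.625987 MYR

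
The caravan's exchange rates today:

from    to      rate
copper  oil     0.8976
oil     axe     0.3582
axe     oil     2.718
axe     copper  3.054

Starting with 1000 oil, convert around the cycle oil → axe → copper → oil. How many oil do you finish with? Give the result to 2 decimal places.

981.92

1000 oil × 0.3582 = 358.2 axe
358.2 axe × 3.054 = 1093.9428 copper
1093.9428 copper × 0.8976 = 981.92305728 oil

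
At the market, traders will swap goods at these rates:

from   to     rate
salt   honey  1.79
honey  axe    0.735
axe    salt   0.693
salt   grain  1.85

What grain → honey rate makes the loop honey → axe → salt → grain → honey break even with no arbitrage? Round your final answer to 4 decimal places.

Known legs of the cycle: 0.735 × 0.693 × 1.85 = 0.94230675
For no arbitrage the full-cycle product must be 1, so the missing rate is 1 / 0.94230675 ≈ 1.061226.

1.0612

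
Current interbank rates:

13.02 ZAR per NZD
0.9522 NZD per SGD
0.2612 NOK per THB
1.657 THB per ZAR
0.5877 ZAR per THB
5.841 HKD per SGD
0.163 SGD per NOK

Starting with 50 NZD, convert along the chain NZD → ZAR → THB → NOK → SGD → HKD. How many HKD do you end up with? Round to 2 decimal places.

268.26

50 NZD × 13.02 = 651 ZAR
651 ZAR × 1.657 = 1078.707 THB
1078.707 THB × 0.2612 = 281.7582684 NOK
281.7582684 NOK × 0.163 = 45.9265977492 SGD
45.9265977492 SGD × 5.841 = 268.2572574530772 HKD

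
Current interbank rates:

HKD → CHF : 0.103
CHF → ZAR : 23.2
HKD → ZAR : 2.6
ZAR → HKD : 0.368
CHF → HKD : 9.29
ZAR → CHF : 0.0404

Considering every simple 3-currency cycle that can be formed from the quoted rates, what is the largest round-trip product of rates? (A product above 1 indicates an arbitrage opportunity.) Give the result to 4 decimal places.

0.9758

ZAR→CHF→HKD→ZAR: 0.0404 × 9.29 × 2.6 = 0.97582
ZAR→HKD→CHF→ZAR: 0.368 × 0.103 × 23.2 = 0.87937
Maximum is ZAR→CHF→HKD→ZAR at 0.9758; no arbitrage — every cycle loses value.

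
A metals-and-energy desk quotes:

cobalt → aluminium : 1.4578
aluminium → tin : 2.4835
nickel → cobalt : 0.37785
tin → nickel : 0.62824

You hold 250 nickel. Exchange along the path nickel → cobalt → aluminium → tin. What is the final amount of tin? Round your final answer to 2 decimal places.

250 nickel × 0.37785 = 94.4625 cobalt
94.4625 cobalt × 1.4578 = 137.7074325 aluminium
137.7074325 aluminium × 2.4835 = 341.99640861375 tin

342.00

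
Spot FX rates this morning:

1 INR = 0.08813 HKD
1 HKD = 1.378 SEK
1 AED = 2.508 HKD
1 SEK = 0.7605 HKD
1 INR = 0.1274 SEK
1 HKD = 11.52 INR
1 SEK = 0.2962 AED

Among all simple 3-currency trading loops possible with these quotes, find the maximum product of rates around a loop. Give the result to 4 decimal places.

SEK→HKD→INR→SEK: 0.7605 × 11.52 × 0.1274 = 1.11615
AED→HKD→SEK→AED: 2.508 × 1.378 × 0.2962 = 1.02367
Maximum is SEK→HKD→INR→SEK at 1.1161; arbitrage exists.

1.1161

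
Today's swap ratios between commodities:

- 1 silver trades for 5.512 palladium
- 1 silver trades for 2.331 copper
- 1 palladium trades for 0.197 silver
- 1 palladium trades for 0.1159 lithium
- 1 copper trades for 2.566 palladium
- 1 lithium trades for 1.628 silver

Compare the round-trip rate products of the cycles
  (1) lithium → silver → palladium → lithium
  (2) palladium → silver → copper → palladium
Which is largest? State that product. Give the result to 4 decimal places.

(1) 1.628 × 5.512 × 0.1159 = 1.04003
(2) 0.197 × 2.331 × 2.566 = 1.17833
Highest is cycle (2) at 1.1783 (>1, arbitrage).

1.1783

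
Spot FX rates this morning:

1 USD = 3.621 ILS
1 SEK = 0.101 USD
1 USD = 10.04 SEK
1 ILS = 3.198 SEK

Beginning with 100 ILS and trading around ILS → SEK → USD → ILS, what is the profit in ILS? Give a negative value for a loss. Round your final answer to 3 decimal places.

100 ILS × 3.198 = 319.8 SEK
319.8 SEK × 0.101 = 32.2998 USD
32.2998 USD × 3.621 = 116.9575758 ILS
Net change: 116.9575758 − 100 = 16.9575758 ILS

16.958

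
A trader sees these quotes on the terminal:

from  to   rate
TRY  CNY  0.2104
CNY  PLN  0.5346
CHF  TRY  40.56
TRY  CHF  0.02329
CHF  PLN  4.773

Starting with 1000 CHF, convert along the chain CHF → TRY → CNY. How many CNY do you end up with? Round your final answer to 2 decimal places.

8533.82

1000 CHF × 40.56 = 40560 TRY
40560 TRY × 0.2104 = 8533.824 CNY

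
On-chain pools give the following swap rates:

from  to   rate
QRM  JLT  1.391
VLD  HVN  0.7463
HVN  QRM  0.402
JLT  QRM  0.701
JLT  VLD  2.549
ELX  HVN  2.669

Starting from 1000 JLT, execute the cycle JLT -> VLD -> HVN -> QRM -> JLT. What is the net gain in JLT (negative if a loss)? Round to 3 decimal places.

63.742

1000 JLT × 2.549 = 2549 VLD
2549 VLD × 0.7463 = 1902.3187 HVN
1902.3187 HVN × 0.402 = 764.7321174 QRM
764.7321174 QRM × 1.391 = 1063.7423753034 JLT
Net change: 1063.7423753034 − 1000 = 63.7423753034 JLT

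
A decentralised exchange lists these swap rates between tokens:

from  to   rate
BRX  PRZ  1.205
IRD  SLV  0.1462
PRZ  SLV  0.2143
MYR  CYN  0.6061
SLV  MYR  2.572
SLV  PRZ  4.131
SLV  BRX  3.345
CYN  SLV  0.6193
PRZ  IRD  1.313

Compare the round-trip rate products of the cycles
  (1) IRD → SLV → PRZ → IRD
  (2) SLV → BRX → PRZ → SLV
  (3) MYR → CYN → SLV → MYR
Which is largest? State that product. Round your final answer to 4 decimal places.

0.9654

(1) 0.1462 × 4.131 × 1.313 = 0.79299
(2) 3.345 × 1.205 × 0.2143 = 0.86378
(3) 0.6061 × 0.6193 × 2.572 = 0.96542
Highest is cycle (3) at 0.9654 (≤1, no arbitrage).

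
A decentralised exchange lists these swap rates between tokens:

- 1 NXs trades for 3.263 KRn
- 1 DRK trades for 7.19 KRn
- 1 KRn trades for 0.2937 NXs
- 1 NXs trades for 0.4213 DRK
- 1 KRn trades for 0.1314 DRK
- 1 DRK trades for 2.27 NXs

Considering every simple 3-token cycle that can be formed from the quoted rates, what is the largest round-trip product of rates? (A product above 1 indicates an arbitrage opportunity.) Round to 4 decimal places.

0.9733

KRn→DRK→NXs→KRn: 0.1314 × 2.27 × 3.263 = 0.97328
KRn→NXs→DRK→KRn: 0.2937 × 0.4213 × 7.19 = 0.88966
Maximum is KRn→DRK→NXs→KRn at 0.9733; no arbitrage — every cycle loses value.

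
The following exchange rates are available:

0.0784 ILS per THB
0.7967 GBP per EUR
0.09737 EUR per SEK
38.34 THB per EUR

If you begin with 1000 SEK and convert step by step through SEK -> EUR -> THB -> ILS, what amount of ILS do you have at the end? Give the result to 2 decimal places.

292.68

1000 SEK × 0.09737 = 97.37 EUR
97.37 EUR × 38.34 = 3733.1658 THB
3733.1658 THB × 0.0784 = 292.68019872 ILS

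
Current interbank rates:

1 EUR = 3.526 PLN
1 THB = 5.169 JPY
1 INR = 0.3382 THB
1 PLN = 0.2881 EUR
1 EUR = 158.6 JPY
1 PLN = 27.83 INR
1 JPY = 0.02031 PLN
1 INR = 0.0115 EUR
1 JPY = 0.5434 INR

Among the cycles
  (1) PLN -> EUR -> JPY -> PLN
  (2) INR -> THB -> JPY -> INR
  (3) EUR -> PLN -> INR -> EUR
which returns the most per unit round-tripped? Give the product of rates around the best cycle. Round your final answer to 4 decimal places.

(1) 0.2881 × 158.6 × 0.02031 = 0.92802
(2) 0.3382 × 5.169 × 0.5434 = 0.94995
(3) 3.526 × 27.83 × 0.0115 = 1.12848
Highest is cycle (3) at 1.1285 (>1, arbitrage).

1.1285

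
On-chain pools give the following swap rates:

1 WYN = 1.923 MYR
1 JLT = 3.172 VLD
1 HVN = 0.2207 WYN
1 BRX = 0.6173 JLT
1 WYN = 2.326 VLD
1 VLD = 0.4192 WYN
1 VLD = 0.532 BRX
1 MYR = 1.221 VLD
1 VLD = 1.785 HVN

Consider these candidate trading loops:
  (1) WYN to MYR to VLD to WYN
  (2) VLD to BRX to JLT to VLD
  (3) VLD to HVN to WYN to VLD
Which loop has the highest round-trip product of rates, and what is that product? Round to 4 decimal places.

1.0417

(1) 1.923 × 1.221 × 0.4192 = 0.98427
(2) 0.532 × 0.6173 × 3.172 = 1.04170
(3) 1.785 × 0.2207 × 2.326 = 0.91633
Highest is cycle (2) at 1.0417 (>1, arbitrage).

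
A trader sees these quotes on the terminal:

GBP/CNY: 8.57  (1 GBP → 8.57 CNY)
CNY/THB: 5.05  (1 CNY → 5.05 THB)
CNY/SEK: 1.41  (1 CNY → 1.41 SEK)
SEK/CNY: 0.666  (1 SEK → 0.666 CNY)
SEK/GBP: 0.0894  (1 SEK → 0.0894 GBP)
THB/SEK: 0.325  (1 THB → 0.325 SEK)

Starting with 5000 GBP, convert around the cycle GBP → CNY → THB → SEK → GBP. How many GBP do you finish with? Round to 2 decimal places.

5000 GBP × 8.57 = 42850 CNY
42850 CNY × 5.05 = 216392.5 THB
216392.5 THB × 0.325 = 70327.5625 SEK
70327.5625 SEK × 0.0894 = 6287.2840875 GBP

6287.28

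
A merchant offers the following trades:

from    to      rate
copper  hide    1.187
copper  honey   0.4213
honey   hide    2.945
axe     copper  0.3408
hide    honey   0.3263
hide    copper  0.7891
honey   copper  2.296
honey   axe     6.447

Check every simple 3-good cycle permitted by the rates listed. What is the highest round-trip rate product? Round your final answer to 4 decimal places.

honey→hide→copper→honey: 2.945 × 0.7891 × 0.4213 = 0.97906
honey→axe→copper→honey: 6.447 × 0.3408 × 0.4213 = 0.92565
honey→copper→hide→honey: 2.296 × 1.187 × 0.3263 = 0.88928
Maximum is honey→hide→copper→honey at 0.9791; no arbitrage — every cycle loses value.

0.9791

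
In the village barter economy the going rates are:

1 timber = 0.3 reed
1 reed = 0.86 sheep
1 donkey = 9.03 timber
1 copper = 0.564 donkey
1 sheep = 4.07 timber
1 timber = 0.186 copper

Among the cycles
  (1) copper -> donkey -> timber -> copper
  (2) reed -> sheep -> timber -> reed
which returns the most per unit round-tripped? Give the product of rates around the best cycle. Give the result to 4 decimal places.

1.0501

(1) 0.564 × 9.03 × 0.186 = 0.94728
(2) 0.86 × 4.07 × 0.3 = 1.05006
Highest is cycle (2) at 1.0501 (>1, arbitrage).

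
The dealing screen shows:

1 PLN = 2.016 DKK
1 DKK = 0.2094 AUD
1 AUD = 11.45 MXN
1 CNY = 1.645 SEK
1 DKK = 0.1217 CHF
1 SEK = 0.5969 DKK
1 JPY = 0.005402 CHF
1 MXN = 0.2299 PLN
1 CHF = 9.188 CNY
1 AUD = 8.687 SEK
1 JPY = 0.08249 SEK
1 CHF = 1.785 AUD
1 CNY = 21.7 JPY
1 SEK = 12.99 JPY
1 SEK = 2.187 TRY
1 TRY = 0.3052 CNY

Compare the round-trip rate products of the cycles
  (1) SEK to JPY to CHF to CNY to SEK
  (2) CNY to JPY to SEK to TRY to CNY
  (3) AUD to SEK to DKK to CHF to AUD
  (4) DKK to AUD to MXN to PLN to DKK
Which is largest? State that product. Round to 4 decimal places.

(1) 12.99 × 0.005402 × 9.188 × 1.645 = 1.06060
(2) 21.7 × 0.08249 × 2.187 × 0.3052 = 1.19480
(3) 8.687 × 0.5969 × 0.1217 × 1.785 = 1.12642
(4) 0.2094 × 11.45 × 0.2299 × 2.016 = 1.11125
Highest is cycle (2) at 1.1948 (>1, arbitrage).

1.1948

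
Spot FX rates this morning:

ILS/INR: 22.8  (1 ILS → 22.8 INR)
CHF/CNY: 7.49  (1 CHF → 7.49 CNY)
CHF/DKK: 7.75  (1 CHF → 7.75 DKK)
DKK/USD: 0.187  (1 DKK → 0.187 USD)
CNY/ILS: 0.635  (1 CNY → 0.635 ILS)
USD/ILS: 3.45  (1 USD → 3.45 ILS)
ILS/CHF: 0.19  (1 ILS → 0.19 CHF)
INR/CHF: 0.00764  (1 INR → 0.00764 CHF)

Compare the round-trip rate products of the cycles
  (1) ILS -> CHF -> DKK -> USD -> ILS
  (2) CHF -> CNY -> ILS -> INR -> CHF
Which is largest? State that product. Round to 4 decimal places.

0.9500

(1) 0.19 × 7.75 × 0.187 × 3.45 = 0.94998
(2) 7.49 × 0.635 × 22.8 × 0.00764 = 0.82848
Highest is cycle (1) at 0.9500 (≤1, no arbitrage).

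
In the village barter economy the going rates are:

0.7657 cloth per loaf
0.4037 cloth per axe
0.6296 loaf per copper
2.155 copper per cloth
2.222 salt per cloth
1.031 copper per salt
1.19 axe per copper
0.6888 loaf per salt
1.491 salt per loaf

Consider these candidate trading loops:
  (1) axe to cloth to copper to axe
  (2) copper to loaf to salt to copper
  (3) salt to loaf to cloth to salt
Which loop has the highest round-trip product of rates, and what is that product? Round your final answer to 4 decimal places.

(1) 0.4037 × 2.155 × 1.19 = 1.03527
(2) 0.6296 × 1.491 × 1.031 = 0.96783
(3) 0.6888 × 0.7657 × 2.222 = 1.17191
Highest is cycle (3) at 1.1719 (>1, arbitrage).

1.1719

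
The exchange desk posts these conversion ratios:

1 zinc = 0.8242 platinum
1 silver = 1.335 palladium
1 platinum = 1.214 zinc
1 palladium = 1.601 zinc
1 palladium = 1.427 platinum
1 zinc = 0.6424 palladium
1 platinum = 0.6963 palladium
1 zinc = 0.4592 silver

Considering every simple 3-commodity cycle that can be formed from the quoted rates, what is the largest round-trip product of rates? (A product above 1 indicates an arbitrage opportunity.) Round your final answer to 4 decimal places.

1.1129

platinum→zinc→palladium→platinum: 1.214 × 0.6424 × 1.427 = 1.11288
silver→palladium→zinc→silver: 1.335 × 1.601 × 0.4592 = 0.98146
platinum→palladium→zinc→platinum: 0.6963 × 1.601 × 0.8242 = 0.91880
Maximum is platinum→zinc→palladium→platinum at 1.1129; arbitrage exists.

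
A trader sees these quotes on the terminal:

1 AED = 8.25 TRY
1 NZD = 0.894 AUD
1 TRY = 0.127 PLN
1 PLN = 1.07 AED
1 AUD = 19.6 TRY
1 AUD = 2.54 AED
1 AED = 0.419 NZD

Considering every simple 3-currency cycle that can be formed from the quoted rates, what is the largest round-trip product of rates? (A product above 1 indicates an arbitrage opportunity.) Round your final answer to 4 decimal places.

AED→TRY→PLN→AED: 8.25 × 0.127 × 1.07 = 1.12109
NZD→AUD→AED→NZD: 0.894 × 2.54 × 0.419 = 0.95145
Maximum is AED→TRY→PLN→AED at 1.1211; arbitrage exists.

1.1211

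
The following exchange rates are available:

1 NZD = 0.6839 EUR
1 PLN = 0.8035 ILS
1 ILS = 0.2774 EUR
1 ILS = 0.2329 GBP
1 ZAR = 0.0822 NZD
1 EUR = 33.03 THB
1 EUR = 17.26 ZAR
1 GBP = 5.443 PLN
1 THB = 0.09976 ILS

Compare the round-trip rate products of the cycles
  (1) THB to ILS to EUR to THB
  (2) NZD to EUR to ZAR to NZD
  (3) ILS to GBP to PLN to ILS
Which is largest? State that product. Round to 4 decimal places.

(1) 0.09976 × 0.2774 × 33.03 = 0.91405
(2) 0.6839 × 17.26 × 0.0822 = 0.97030
(3) 0.2329 × 5.443 × 0.8035 = 1.01858
Highest is cycle (3) at 1.0186 (>1, arbitrage).

1.0186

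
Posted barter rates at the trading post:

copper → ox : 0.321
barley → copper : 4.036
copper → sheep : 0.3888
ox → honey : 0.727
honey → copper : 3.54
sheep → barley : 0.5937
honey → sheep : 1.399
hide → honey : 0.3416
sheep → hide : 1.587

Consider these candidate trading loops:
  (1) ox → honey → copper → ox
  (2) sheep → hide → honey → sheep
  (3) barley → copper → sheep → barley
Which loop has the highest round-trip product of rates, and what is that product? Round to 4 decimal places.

(1) 0.727 × 3.54 × 0.321 = 0.82612
(2) 1.587 × 0.3416 × 1.399 = 0.75842
(3) 4.036 × 0.3888 × 0.5937 = 0.93163
Highest is cycle (3) at 0.9316 (≤1, no arbitrage).

0.9316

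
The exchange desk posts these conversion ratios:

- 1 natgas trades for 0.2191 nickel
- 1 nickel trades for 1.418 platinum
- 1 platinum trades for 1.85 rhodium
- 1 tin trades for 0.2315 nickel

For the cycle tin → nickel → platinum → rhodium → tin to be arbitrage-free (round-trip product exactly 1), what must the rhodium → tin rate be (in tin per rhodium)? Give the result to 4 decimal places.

Known legs of the cycle: 0.2315 × 1.418 × 1.85 = 0.60729395
For no arbitrage the full-cycle product must be 1, so the missing rate is 1 / 0.60729395 ≈ 1.646649.

1.6466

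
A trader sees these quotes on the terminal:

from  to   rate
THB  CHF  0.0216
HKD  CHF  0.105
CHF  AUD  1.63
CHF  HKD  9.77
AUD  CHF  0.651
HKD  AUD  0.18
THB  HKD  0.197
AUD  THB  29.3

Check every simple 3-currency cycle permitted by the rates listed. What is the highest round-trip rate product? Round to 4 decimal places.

1.1448

AUD→CHF→HKD→AUD: 0.651 × 9.77 × 0.18 = 1.14485
AUD→THB→HKD→AUD: 29.3 × 0.197 × 0.18 = 1.03898
AUD→THB→CHF→AUD: 29.3 × 0.0216 × 1.63 = 1.03159
Maximum is AUD→CHF→HKD→AUD at 1.1448; arbitrage exists.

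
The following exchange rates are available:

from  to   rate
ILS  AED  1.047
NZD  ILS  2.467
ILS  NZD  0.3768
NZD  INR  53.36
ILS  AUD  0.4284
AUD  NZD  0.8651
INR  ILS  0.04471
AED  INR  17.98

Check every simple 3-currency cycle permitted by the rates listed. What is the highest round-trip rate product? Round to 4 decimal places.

NZD→ILS→AUD→NZD: 2.467 × 0.4284 × 0.8651 = 0.91429
NZD→INR→ILS→NZD: 53.36 × 0.04471 × 0.3768 = 0.89894
ILS→AED→INR→ILS: 1.047 × 17.98 × 0.04471 = 0.84167
Maximum is NZD→ILS→AUD→NZD at 0.9143; no arbitrage — every cycle loses value.

0.9143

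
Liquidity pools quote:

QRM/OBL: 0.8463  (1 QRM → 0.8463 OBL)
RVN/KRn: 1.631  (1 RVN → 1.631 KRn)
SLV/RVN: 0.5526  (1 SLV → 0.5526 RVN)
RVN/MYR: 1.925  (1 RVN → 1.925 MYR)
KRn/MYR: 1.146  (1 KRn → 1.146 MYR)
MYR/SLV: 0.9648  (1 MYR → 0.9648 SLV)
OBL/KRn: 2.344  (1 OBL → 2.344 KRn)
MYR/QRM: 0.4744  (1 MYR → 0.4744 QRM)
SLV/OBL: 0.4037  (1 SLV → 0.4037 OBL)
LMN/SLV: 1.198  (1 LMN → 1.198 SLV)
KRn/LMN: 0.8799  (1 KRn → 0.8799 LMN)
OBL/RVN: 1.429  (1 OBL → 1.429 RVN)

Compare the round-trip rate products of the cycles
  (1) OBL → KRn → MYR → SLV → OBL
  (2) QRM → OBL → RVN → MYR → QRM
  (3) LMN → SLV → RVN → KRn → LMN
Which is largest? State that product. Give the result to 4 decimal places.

1.1044

(1) 2.344 × 1.146 × 0.9648 × 0.4037 = 1.04626
(2) 0.8463 × 1.429 × 1.925 × 0.4744 = 1.10441
(3) 1.198 × 0.5526 × 1.631 × 0.8799 = 0.95007
Highest is cycle (2) at 1.1044 (>1, arbitrage).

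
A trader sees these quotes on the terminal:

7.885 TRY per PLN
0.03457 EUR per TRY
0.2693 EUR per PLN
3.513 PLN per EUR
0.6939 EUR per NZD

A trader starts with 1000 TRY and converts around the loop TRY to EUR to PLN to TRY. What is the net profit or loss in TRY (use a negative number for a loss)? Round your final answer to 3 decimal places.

1000 TRY × 0.03457 = 34.57 EUR
34.57 EUR × 3.513 = 121.44441 PLN
121.44441 PLN × 7.885 = 957.58917285 TRY
Net change: 957.58917285 − 1000 = -42.41082715 TRY

-42.411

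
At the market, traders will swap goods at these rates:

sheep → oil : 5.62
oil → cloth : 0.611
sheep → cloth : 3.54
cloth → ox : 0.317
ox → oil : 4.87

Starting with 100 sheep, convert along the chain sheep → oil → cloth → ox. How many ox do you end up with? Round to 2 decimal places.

108.85

100 sheep × 5.62 = 562 oil
562 oil × 0.611 = 343.382 cloth
343.382 cloth × 0.317 = 108.852094 ox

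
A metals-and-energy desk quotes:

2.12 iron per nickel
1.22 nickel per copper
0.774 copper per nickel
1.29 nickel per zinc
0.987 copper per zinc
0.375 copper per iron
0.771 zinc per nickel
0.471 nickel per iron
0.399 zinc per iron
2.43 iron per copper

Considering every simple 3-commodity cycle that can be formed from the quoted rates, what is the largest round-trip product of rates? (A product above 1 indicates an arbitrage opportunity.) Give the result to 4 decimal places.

1.0912

nickel→iron→zinc→nickel: 2.12 × 0.399 × 1.29 = 1.09119
nickel→iron→copper→nickel: 2.12 × 0.375 × 1.22 = 0.96990
iron→zinc→copper→iron: 0.399 × 0.987 × 2.43 = 0.95697
nickel→zinc→copper→nickel: 0.771 × 0.987 × 1.22 = 0.92839
nickel→copper→iron→nickel: 0.774 × 2.43 × 0.471 = 0.88587
Maximum is nickel→iron→zinc→nickel at 1.0912; arbitrage exists.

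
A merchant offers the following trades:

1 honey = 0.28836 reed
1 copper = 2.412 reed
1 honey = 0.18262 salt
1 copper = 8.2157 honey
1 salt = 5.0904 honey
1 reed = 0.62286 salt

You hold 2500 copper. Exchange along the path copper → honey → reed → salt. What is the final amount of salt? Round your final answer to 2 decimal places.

2500 copper × 8.2157 = 20539.25 honey
20539.25 honey × 0.28836 = 5922.69813 reed
5922.69813 reed × 0.62286 = 3689.0117572518 salt

3689.01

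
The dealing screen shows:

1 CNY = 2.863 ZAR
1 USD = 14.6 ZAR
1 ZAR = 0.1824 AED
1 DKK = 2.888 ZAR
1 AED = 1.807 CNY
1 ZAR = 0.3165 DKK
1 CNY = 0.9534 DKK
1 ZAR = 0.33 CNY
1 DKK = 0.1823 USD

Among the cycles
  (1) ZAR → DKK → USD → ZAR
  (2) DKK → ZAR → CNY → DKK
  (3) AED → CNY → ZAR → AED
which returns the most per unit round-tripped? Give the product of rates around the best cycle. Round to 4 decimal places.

0.9436

(1) 0.3165 × 0.1823 × 14.6 = 0.84239
(2) 2.888 × 0.33 × 0.9534 = 0.90863
(3) 1.807 × 2.863 × 0.1824 = 0.94364
Highest is cycle (3) at 0.9436 (≤1, no arbitrage).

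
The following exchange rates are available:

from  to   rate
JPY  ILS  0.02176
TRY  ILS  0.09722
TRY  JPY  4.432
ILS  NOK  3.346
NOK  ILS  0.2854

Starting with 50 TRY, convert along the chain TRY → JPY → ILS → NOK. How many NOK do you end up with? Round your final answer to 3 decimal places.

16.134

50 TRY × 4.432 = 221.6 JPY
221.6 JPY × 0.02176 = 4.822016 ILS
4.822016 ILS × 3.346 = 16.134465536 NOK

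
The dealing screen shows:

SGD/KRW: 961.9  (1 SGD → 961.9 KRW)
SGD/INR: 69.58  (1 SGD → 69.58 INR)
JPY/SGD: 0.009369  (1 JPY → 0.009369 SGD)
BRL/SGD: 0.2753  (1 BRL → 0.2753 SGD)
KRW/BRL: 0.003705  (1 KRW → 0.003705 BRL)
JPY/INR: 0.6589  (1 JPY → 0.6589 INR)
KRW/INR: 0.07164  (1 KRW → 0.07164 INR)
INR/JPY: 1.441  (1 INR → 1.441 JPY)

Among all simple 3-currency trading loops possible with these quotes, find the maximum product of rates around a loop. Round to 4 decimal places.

SGD→KRW→BRL→SGD: 961.9 × 0.003705 × 0.2753 = 0.98113
SGD→INR→JPY→SGD: 69.58 × 1.441 × 0.009369 = 0.93938
Maximum is SGD→KRW→BRL→SGD at 0.9811; no arbitrage — every cycle loses value.

0.9811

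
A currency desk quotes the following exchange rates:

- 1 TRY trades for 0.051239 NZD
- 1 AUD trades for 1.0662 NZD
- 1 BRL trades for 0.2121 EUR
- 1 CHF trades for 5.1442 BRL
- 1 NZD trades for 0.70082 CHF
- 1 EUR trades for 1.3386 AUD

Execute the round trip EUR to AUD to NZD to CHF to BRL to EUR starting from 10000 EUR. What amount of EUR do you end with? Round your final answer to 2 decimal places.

10913.26

10000 EUR × 1.3386 = 13386 AUD
13386 AUD × 1.0662 = 14272.1532 NZD
14272.1532 NZD × 0.70082 = 10002.210405624 CHF
10002.210405624 CHF × 5.1442 = 51453.3707686109808 BRL
51453.3707686109808 BRL × 0.2121 = 10913.25994002238902768 EUR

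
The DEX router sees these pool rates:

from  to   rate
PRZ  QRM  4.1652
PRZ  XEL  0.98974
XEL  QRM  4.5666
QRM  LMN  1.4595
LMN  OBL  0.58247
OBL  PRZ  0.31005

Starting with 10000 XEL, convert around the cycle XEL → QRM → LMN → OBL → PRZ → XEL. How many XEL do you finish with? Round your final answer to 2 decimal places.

10000 XEL × 4.5666 = 45666 QRM
45666 QRM × 1.4595 = 66649.527 LMN
66649.527 LMN × 0.58247 = 38821.34999169 OBL
38821.34999169 OBL × 0.31005 = 12036.5595649234845 PRZ
12036.5595649234845 PRZ × 0.98974 = 11913.06446378736954903 XEL

11913.06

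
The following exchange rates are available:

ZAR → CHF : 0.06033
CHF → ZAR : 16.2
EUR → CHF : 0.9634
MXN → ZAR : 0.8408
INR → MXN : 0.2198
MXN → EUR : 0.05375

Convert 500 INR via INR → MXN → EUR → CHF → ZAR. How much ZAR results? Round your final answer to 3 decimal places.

92.193

500 INR × 0.2198 = 109.9 MXN
109.9 MXN × 0.05375 = 5.907125 EUR
5.907125 EUR × 0.9634 = 5.690924225 CHF
5.690924225 CHF × 16.2 = 92.192972445 ZAR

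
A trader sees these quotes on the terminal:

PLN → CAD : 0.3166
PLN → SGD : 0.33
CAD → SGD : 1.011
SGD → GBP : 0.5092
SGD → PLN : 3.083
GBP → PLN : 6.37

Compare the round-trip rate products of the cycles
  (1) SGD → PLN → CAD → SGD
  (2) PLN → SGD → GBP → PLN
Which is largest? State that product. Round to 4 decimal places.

1.0704

(1) 3.083 × 0.3166 × 1.011 = 0.98681
(2) 0.33 × 0.5092 × 6.37 = 1.07039
Highest is cycle (2) at 1.0704 (>1, arbitrage).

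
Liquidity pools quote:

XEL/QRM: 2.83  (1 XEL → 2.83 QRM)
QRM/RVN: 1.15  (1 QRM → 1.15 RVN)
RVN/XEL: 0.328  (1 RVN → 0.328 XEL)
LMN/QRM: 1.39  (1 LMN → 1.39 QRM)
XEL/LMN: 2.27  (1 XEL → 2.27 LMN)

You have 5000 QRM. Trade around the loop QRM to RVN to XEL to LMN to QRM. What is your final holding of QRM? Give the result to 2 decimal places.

5950.90

5000 QRM × 1.15 = 5750 RVN
5750 RVN × 0.328 = 1886 XEL
1886 XEL × 2.27 = 4281.22 LMN
4281.22 LMN × 1.39 = 5950.8958 QRM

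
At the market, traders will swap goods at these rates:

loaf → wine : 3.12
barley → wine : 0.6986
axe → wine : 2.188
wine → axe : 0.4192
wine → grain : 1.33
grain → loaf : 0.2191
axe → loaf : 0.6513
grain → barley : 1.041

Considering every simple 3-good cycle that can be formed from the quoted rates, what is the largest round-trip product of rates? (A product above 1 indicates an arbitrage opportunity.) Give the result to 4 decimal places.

0.9672

grain→barley→wine→grain: 1.041 × 0.6986 × 1.33 = 0.96723
grain→loaf→wine→grain: 0.2191 × 3.12 × 1.33 = 0.90918
wine→axe→loaf→wine: 0.4192 × 0.6513 × 3.12 = 0.85184
Maximum is grain→barley→wine→grain at 0.9672; no arbitrage — every cycle loses value.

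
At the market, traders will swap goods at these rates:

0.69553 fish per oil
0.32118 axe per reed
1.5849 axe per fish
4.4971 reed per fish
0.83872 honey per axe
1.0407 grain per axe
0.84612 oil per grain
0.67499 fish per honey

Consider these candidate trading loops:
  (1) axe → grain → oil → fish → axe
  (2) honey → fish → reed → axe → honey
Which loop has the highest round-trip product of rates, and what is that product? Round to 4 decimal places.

0.9707

(1) 1.0407 × 0.84612 × 0.69553 × 1.5849 = 0.97068
(2) 0.67499 × 4.4971 × 0.32118 × 0.83872 = 0.81770
Highest is cycle (1) at 0.9707 (≤1, no arbitrage).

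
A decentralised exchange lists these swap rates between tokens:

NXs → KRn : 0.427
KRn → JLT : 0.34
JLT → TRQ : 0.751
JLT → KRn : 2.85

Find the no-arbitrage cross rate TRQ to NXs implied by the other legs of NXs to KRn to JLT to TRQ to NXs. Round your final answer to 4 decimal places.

Known legs of the cycle: 0.427 × 0.34 × 0.751 = 0.10903018
For no arbitrage the full-cycle product must be 1, so the missing rate is 1 / 0.10903018 ≈ 9.171772.

9.1718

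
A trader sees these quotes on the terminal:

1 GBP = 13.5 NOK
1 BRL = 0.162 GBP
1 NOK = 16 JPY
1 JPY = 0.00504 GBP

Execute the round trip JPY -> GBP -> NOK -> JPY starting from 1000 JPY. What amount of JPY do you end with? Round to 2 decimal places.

1000 JPY × 0.00504 = 5.04 GBP
5.04 GBP × 13.5 = 68.04 NOK
68.04 NOK × 16 = 1088.64 JPY

1088.64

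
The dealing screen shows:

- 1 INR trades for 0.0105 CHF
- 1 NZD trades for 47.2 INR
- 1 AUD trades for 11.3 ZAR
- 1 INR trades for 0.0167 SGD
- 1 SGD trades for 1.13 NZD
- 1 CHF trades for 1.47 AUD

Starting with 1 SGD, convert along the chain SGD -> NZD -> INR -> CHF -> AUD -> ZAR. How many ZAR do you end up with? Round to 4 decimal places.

9.3026

1 SGD × 1.13 = 1.13 NZD
1.13 NZD × 47.2 = 53.336 INR
53.336 INR × 0.0105 = 0.560028 CHF
0.560028 CHF × 1.47 = 0.82324116 AUD
0.82324116 AUD × 11.3 = 9.302625108 ZAR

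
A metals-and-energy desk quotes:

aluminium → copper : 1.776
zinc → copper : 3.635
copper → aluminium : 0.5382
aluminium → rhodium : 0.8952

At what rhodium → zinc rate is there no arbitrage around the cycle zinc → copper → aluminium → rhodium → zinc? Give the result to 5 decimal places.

0.57099

Known legs of the cycle: 3.635 × 0.5382 × 0.8952 = 1.7513307864
For no arbitrage the full-cycle product must be 1, so the missing rate is 1 / 1.7513307864 ≈ 0.5709944.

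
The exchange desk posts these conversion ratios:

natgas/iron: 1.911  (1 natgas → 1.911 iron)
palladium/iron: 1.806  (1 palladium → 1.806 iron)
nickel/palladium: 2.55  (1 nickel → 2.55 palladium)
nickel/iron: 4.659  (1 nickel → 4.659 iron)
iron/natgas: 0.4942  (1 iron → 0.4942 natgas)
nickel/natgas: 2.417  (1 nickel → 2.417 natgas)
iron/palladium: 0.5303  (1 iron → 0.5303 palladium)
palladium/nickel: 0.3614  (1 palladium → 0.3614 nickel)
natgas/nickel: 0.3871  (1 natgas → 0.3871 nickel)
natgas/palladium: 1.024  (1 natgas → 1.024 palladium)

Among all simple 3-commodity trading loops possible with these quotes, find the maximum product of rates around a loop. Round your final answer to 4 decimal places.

0.9139

natgas→palladium→iron→natgas: 1.024 × 1.806 × 0.4942 = 0.91395
natgas→palladium→nickel→natgas: 1.024 × 0.3614 × 2.417 = 0.89447
iron→palladium→nickel→iron: 0.5303 × 0.3614 × 4.659 = 0.89290
natgas→nickel→iron→natgas: 0.3871 × 4.659 × 0.4942 = 0.89129
Maximum is natgas→palladium→iron→natgas at 0.9139; no arbitrage — every cycle loses value.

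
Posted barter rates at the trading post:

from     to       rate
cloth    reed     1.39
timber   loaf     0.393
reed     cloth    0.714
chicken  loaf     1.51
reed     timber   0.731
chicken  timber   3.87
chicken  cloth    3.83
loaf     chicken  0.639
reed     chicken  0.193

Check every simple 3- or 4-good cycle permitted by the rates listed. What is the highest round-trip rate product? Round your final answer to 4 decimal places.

1.0275

reed→chicken→cloth→reed: 0.193 × 3.83 × 1.39 = 1.02747
chicken→timber→loaf→chicken: 3.87 × 0.393 × 0.639 = 0.97186
Maximum is reed→chicken→cloth→reed at 1.0275; arbitrage exists.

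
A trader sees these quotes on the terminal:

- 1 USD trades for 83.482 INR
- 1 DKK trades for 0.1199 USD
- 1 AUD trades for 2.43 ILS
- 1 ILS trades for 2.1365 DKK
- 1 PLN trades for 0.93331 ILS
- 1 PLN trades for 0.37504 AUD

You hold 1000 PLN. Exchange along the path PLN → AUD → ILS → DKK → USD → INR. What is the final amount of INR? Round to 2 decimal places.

19489.41

1000 PLN × 0.37504 = 375.04 AUD
375.04 AUD × 2.43 = 911.3472 ILS
911.3472 ILS × 2.1365 = 1947.0932928 DKK
1947.0932928 DKK × 0.1199 = 233.45648580672 USD
233.45648580672 USD × 83.482 = 19489.41434811659904 INR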